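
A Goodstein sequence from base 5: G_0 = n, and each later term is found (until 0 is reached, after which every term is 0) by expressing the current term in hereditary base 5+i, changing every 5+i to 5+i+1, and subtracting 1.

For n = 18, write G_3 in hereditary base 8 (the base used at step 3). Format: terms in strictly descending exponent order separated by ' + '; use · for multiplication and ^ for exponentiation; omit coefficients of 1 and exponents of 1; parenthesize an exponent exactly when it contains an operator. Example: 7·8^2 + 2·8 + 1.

G_0=18  [base 5] 3·5 + 3  →[5↦6]→  3·6 + 3 = 21  −1 ⇒ G_1=20
G_1=20  [base 6] 3·6 + 2  →[6↦7]→  3·7 + 2 = 23  −1 ⇒ G_2=22
G_2=22  [base 7] 3·7 + 1  →[7↦8]→  3·8 + 1 = 25  −1 ⇒ G_3=24
G_3=24  [base 8] 3·8  →[8↦9]→  3·9 = 27  −1 ⇒ G_4=26

3·8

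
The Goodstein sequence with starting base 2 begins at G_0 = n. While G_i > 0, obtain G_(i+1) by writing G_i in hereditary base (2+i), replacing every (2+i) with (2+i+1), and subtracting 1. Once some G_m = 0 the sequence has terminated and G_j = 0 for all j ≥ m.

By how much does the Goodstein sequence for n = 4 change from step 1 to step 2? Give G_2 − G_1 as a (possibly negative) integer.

step 0: 4 = 2^2; sub 3 for 2: 3^3; = 27; G_1 = 27−1 = 26
step 1: 26 = 2·3^2 + 2·3 + 2; sub 4 for 3: 2·4^2 + 2·4 + 2; = 42; G_2 = 42−1 = 41

15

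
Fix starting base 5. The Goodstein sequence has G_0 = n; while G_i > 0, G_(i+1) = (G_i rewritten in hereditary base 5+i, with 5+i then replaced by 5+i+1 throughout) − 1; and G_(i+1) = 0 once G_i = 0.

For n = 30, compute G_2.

53

step 0: 30 = 5^2 + 5; sub 6 for 5: 6^2 + 6; = 42; G_1 = 42−1 = 41
step 1: 41 = 6^2 + 5; sub 7 for 6: 7^2 + 5; = 54; G_2 = 54−1 = 53
step 2: 53 = 7^2 + 4; sub 8 for 7: 8^2 + 4; = 68; G_3 = 68−1 = 67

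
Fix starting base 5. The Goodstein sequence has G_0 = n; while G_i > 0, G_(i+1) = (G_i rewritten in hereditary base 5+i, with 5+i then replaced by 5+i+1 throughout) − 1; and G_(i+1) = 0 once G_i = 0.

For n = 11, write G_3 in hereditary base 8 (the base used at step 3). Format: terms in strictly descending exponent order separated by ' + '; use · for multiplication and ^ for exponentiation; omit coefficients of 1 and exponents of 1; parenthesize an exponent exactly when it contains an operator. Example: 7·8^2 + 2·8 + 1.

(0) 11|_5 = 2·5 + 1 ↦ 2·6 + 1|_6 = 13 ⇒ 12
(1) 12|_6 = 2·6 ↦ 2·7|_7 = 14 ⇒ 13
(2) 13|_7 = 7 + 6 ↦ 8 + 6|_8 = 14 ⇒ 13
(3) 13|_8 = 8 + 5 ↦ 9 + 5|_9 = 14 ⇒ 13

8 + 5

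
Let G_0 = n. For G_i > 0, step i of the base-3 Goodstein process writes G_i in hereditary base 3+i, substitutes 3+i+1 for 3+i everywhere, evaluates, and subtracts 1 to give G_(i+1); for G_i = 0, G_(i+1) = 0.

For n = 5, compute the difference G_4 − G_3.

base 3: 5 = 3 + 2; at 4: 4 + 2 = 6; next = 5
base 4: 5 = 4 + 1; at 5: 5 + 1 = 6; next = 5
base 5: 5 = 5; at 6: 6 = 6; next = 5
base 6: 5 = 5; at 7: 5 = 5; next = 4

-1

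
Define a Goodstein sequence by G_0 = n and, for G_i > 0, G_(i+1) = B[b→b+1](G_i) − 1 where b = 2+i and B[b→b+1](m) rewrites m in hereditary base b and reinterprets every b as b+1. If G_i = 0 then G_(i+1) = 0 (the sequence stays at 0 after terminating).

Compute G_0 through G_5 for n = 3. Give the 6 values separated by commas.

G_0=3  [base 2] 2 + 1  →[2↦3]→  3 + 1 = 4  −1 ⇒ G_1=3
G_1=3  [base 3] 3  →[3↦4]→  4 = 4  −1 ⇒ G_2=3
G_2=3  [base 4] 3  →[4↦5]→  3 = 3  −1 ⇒ G_3=2
G_3=2  [base 5] 2  →[5↦6]→  2 = 2  −1 ⇒ G_4=1
G_4=1  [base 6] 1  →[6↦7]→  1 = 1  −1 ⇒ G_5=0

3, 3, 3, 2, 1, 0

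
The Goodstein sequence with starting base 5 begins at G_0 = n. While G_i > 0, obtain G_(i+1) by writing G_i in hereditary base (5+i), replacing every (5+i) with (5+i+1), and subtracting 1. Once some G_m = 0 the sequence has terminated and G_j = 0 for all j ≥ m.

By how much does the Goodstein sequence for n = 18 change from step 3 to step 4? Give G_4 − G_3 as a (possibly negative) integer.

2

G_0=18  [base 5] 3·5 + 3  →[5↦6]→  3·6 + 3 = 21  −1 ⇒ G_1=20
G_1=20  [base 6] 3·6 + 2  →[6↦7]→  3·7 + 2 = 23  −1 ⇒ G_2=22
G_2=22  [base 7] 3·7 + 1  →[7↦8]→  3·8 + 1 = 25  −1 ⇒ G_3=24
G_3=24  [base 8] 3·8  →[8↦9]→  3·9 = 27  −1 ⇒ G_4=26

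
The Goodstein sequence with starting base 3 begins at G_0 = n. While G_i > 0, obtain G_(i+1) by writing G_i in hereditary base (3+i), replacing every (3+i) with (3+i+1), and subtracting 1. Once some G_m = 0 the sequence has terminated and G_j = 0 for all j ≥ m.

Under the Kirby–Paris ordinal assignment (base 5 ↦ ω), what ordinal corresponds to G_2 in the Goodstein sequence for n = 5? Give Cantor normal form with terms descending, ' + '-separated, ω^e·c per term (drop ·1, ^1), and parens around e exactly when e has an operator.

(0) 5|_3 = 3 + 2 ↦ 4 + 2|_4 = 6 ⇒ 5
(1) 5|_4 = 4 + 1 ↦ 5 + 1|_5 = 6 ⇒ 5
(2) 5|_5 = 5 ↦ 6|_6 = 6 ⇒ 5

ω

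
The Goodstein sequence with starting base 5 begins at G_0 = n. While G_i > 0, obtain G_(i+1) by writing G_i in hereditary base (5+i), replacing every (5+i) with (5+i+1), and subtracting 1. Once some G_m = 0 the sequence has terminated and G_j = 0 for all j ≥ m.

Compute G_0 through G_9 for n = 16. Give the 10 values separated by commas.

16, 18, 20, 21, 22, 23, 24, 25, 26, 27

G_0 = 16. HB_5(16) = 3·5 + 1. Bump = 19. G_1 = 18.
G_1 = 18. HB_6(18) = 3·6. Bump = 21. G_2 = 20.
G_2 = 20. HB_7(20) = 2·7 + 6. Bump = 22. G_3 = 21.
G_3 = 21. HB_8(21) = 2·8 + 5. Bump = 23. G_4 = 22.
G_4 = 22. HB_9(22) = 2·9 + 4. Bump = 24. G_5 = 23.
G_5 = 23. HB_10(23) = 2·10 + 3. Bump = 25. G_6 = 24.
G_6 = 24. HB_11(24) = 2·11 + 2. Bump = 26. G_7 = 25.
G_7 = 25. HB_12(25) = 2·12 + 1. Bump = 27. G_8 = 26.
G_8 = 26. HB_13(26) = 2·13. Bump = 28. G_9 = 27.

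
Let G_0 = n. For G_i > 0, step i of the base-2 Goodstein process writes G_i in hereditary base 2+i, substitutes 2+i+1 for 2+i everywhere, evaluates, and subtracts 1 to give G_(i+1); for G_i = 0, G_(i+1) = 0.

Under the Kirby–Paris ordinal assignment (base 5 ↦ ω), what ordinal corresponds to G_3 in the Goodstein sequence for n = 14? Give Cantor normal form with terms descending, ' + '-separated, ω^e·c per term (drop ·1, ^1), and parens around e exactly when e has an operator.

(0) 14|_2 = 2^(2 + 1) + 2^2 + 2 ↦ 3^(3 + 1) + 3^3 + 3|_3 = 111 ⇒ 110
(1) 110|_3 = 3^(3 + 1) + 3^3 + 2 ↦ 4^(4 + 1) + 4^4 + 2|_4 = 1282 ⇒ 1281
(2) 1281|_4 = 4^(4 + 1) + 4^4 + 1 ↦ 5^(5 + 1) + 5^5 + 1|_5 = 18751 ⇒ 18750
(3) 18750|_5 = 5^(5 + 1) + 5^5 ↦ 6^(6 + 1) + 6^6|_6 = 326592 ⇒ 326591

ω^(ω + 1) + ω^ω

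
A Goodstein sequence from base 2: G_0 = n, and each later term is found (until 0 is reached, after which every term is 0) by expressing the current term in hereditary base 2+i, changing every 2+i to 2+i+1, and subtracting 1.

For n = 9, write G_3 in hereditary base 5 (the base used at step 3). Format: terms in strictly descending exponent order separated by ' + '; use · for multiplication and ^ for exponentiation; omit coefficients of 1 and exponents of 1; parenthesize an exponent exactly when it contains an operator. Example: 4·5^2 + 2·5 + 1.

step 0: 9 = 2^(2 + 1) + 1; sub 3 for 2: 3^(3 + 1) + 1; = 82; G_1 = 82−1 = 81
step 1: 81 = 3^(3 + 1); sub 4 for 3: 4^(4 + 1); = 1024; G_2 = 1024−1 = 1023
step 2: 1023 = 3·4^4 + 3·4^3 + 3·4^2 + 3·4 + 3; sub 5 for 4: 3·5^5 + 3·5^3 + 3·5^2 + 3·5 + 3; = 9843; G_3 = 9843−1 = 9842
step 3: 9842 = 3·5^5 + 3·5^3 + 3·5^2 + 3·5 + 2; sub 6 for 5: 3·6^6 + 3·6^3 + 3·6^2 + 3·6 + 2; = 140744; G_4 = 140744−1 = 140743

3·5^5 + 3·5^3 + 3·5^2 + 3·5 + 2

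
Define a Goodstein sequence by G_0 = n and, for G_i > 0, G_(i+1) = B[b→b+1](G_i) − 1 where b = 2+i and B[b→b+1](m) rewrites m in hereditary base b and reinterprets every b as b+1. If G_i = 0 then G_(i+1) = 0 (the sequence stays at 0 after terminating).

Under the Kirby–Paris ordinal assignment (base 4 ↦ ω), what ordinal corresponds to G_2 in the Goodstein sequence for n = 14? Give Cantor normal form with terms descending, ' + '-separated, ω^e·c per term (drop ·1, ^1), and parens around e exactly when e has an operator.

ω^(ω + 1) + ω^ω + 1

(0) 14|_2 = 2^(2 + 1) + 2^2 + 2 ↦ 3^(3 + 1) + 3^3 + 3|_3 = 111 ⇒ 110
(1) 110|_3 = 3^(3 + 1) + 3^3 + 2 ↦ 4^(4 + 1) + 4^4 + 2|_4 = 1282 ⇒ 1281
(2) 1281|_4 = 4^(4 + 1) + 4^4 + 1 ↦ 5^(5 + 1) + 5^5 + 1|_5 = 18751 ⇒ 18750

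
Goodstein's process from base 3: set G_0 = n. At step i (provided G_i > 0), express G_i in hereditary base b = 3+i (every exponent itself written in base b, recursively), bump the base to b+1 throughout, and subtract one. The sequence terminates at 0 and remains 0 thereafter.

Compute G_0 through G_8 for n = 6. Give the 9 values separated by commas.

6 —HB3→ 2·3 —bump→ 2·4 = 8 —(−1)→ 7
7 —HB4→ 4 + 3 —bump→ 5 + 3 = 8 —(−1)→ 7
7 —HB5→ 5 + 2 —bump→ 6 + 2 = 8 —(−1)→ 7
7 —HB6→ 6 + 1 —bump→ 7 + 1 = 8 —(−1)→ 7
7 —HB7→ 7 —bump→ 8 = 8 —(−1)→ 7
7 —HB8→ 7 —bump→ 7 = 7 —(−1)→ 6
6 —HB9→ 6 —bump→ 6 = 6 —(−1)→ 5
5 —HB10→ 5 —bump→ 5 = 5 —(−1)→ 4

6, 7, 7, 7, 7, 7, 6, 5, 4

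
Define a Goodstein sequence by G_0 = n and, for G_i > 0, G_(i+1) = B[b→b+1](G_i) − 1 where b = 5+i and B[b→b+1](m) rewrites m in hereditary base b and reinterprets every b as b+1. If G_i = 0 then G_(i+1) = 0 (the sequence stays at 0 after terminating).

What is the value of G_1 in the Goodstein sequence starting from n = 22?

step 0: 22 = 4·5 + 2; sub 6 for 5: 4·6 + 2; = 26; G_1 = 26−1 = 25
step 1: 25 = 4·6 + 1; sub 7 for 6: 4·7 + 1; = 29; G_2 = 29−1 = 28

25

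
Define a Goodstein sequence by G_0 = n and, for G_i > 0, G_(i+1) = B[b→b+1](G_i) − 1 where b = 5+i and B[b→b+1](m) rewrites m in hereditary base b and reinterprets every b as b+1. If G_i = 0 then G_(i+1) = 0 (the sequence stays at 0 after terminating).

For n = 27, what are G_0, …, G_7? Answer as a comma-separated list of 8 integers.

G_0 = 27. HB_5(27) = 5^2 + 2. Bump = 38. G_1 = 37.
G_1 = 37. HB_6(37) = 6^2 + 1. Bump = 50. G_2 = 49.
G_2 = 49. HB_7(49) = 7^2. Bump = 64. G_3 = 63.
G_3 = 63. HB_8(63) = 7·8 + 7. Bump = 70. G_4 = 69.
G_4 = 69. HB_9(69) = 7·9 + 6. Bump = 76. G_5 = 75.
G_5 = 75. HB_10(75) = 7·10 + 5. Bump = 82. G_6 = 81.
G_6 = 81. HB_11(81) = 7·11 + 4. Bump = 88. G_7 = 87.

27, 37, 49, 63, 69, 75, 81, 87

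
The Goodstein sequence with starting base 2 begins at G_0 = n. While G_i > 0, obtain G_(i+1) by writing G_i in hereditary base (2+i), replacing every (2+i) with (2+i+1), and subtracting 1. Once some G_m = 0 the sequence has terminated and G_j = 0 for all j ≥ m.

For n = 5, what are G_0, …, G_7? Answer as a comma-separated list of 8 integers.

5, 27, 255, 467, 775, 1197, 1751, 2454

[0] 5 ≡ 2^2 + 1 (base 2). Lift 3: 28. −1: 27.
[1] 27 ≡ 3^3 (base 3). Lift 4: 256. −1: 255.
[2] 255 ≡ 3·4^3 + 3·4^2 + 3·4 + 3 (base 4). Lift 5: 468. −1: 467.
[3] 467 ≡ 3·5^3 + 3·5^2 + 3·5 + 2 (base 5). Lift 6: 776. −1: 775.
[4] 775 ≡ 3·6^3 + 3·6^2 + 3·6 + 1 (base 6). Lift 7: 1198. −1: 1197.
[5] 1197 ≡ 3·7^3 + 3·7^2 + 3·7 (base 7). Lift 8: 1752. −1: 1751.
[6] 1751 ≡ 3·8^3 + 3·8^2 + 2·8 + 7 (base 8). Lift 9: 2455. −1: 2454.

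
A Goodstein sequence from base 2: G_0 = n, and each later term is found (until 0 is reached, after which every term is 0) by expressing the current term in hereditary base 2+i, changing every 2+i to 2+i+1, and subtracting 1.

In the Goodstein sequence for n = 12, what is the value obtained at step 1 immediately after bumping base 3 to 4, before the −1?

1066

(0) 12|_2 = 2^(2 + 1) + 2^2 ↦ 3^(3 + 1) + 3^3|_3 = 108 ⇒ 107
(1) 107|_3 = 3^(3 + 1) + 2·3^2 + 2·3 + 2 ↦ 4^(4 + 1) + 2·4^2 + 2·4 + 2|_4 = 1066 ⇒ 1065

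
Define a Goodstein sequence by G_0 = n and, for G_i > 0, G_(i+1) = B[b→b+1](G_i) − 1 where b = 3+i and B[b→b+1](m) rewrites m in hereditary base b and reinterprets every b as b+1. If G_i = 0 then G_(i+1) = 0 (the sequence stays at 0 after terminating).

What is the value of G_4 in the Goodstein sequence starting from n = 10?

(0) 10|_3 = 3^2 + 1 ↦ 4^2 + 1|_4 = 17 ⇒ 16
(1) 16|_4 = 4^2 ↦ 5^2|_5 = 25 ⇒ 24
(2) 24|_5 = 4·5 + 4 ↦ 4·6 + 4|_6 = 28 ⇒ 27
(3) 27|_6 = 4·6 + 3 ↦ 4·7 + 3|_7 = 31 ⇒ 30
(4) 30|_7 = 4·7 + 2 ↦ 4·8 + 2|_8 = 34 ⇒ 33

30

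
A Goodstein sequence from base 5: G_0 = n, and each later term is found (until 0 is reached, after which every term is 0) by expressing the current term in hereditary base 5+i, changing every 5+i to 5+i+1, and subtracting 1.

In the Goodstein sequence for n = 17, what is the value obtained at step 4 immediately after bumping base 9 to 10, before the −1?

step 0: 17 = 3·5 + 2; sub 6 for 5: 3·6 + 2; = 20; G_1 = 20−1 = 19
step 1: 19 = 3·6 + 1; sub 7 for 6: 3·7 + 1; = 22; G_2 = 22−1 = 21
step 2: 21 = 3·7; sub 8 for 7: 3·8; = 24; G_3 = 24−1 = 23
step 3: 23 = 2·8 + 7; sub 9 for 8: 2·9 + 7; = 25; G_4 = 25−1 = 24

26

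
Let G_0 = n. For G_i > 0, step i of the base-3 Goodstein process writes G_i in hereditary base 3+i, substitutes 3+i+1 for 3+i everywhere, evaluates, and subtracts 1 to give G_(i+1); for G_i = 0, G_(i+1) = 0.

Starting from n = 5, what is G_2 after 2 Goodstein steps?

5

[0] 5 ≡ 3 + 2 (base 3). Lift 4: 6. −1: 5.
[1] 5 ≡ 4 + 1 (base 4). Lift 5: 6. −1: 5.
[2] 5 ≡ 5 (base 5). Lift 6: 6. −1: 5.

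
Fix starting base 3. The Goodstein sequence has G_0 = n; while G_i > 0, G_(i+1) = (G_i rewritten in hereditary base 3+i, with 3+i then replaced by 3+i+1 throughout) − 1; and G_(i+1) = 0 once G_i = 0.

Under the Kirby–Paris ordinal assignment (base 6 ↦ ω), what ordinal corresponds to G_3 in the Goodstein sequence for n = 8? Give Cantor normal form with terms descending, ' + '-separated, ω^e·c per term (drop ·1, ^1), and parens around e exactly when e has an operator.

ω + 5

step 0: 8 = 2·3 + 2; sub 4 for 3: 2·4 + 2; = 10; G_1 = 10−1 = 9
step 1: 9 = 2·4 + 1; sub 5 for 4: 2·5 + 1; = 11; G_2 = 11−1 = 10
step 2: 10 = 2·5; sub 6 for 5: 2·6; = 12; G_3 = 12−1 = 11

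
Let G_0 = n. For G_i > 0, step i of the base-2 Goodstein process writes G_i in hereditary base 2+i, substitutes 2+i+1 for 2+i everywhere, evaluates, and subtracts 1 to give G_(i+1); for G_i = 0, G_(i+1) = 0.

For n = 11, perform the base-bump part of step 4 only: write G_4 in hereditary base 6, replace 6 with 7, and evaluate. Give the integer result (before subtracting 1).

base 2: 11 = 2^(2 + 1) + 2 + 1; at 3: 3^(3 + 1) + 3 + 1 = 85; next = 84
base 3: 84 = 3^(3 + 1) + 3; at 4: 4^(4 + 1) + 4 = 1028; next = 1027
base 4: 1027 = 4^(4 + 1) + 3; at 5: 5^(5 + 1) + 3 = 15628; next = 15627
base 5: 15627 = 5^(5 + 1) + 2; at 6: 6^(6 + 1) + 2 = 279938; next = 279937
base 6: 279937 = 6^(6 + 1) + 1; at 7: 7^(7 + 1) + 1 = 5764802; next = 5764801

5764802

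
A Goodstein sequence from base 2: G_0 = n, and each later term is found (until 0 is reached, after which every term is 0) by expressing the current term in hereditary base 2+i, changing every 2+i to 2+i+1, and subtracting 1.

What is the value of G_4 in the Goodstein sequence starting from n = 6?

46655

6 —HB2→ 2^2 + 2 —bump→ 3^3 + 3 = 30 —(−1)→ 29
29 —HB3→ 3^3 + 2 —bump→ 4^4 + 2 = 258 —(−1)→ 257
257 —HB4→ 4^4 + 1 —bump→ 5^5 + 1 = 3126 —(−1)→ 3125
3125 —HB5→ 5^5 —bump→ 6^6 = 46656 —(−1)→ 46655
46655 —HB6→ 5·6^5 + 5·6^4 + 5·6^3 + 5·6^2 + 5·6 + 5 —bump→ 5·7^5 + 5·7^4 + 5·7^3 + 5·7^2 + 5·7 + 5 = 98040 —(−1)→ 98039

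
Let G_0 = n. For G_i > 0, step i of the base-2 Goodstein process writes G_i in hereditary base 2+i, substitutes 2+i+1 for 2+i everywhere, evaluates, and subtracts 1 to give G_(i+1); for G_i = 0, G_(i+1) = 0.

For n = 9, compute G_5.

9 —HB2→ 2^(2 + 1) + 1 —bump→ 3^(3 + 1) + 1 = 82 —(−1)→ 81
81 —HB3→ 3^(3 + 1) —bump→ 4^(4 + 1) = 1024 —(−1)→ 1023
1023 —HB4→ 3·4^4 + 3·4^3 + 3·4^2 + 3·4 + 3 —bump→ 3·5^5 + 3·5^3 + 3·5^2 + 3·5 + 3 = 9843 —(−1)→ 9842
9842 —HB5→ 3·5^5 + 3·5^3 + 3·5^2 + 3·5 + 2 —bump→ 3·6^6 + 3·6^3 + 3·6^2 + 3·6 + 2 = 140744 —(−1)→ 140743
140743 —HB6→ 3·6^6 + 3·6^3 + 3·6^2 + 3·6 + 1 —bump→ 3·7^7 + 3·7^3 + 3·7^2 + 3·7 + 1 = 2471827 —(−1)→ 2471826

2471826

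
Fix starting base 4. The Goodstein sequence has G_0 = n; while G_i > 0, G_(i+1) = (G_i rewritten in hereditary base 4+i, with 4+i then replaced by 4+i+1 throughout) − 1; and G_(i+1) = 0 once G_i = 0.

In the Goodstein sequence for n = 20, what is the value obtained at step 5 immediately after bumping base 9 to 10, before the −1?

G_0=20  [base 4] 4^2 + 4  →[4↦5]→  5^2 + 5 = 30  −1 ⇒ G_1=29
G_1=29  [base 5] 5^2 + 4  →[5↦6]→  6^2 + 4 = 40  −1 ⇒ G_2=39
G_2=39  [base 6] 6^2 + 3  →[6↦7]→  7^2 + 3 = 52  −1 ⇒ G_3=51
G_3=51  [base 7] 7^2 + 2  →[7↦8]→  8^2 + 2 = 66  −1 ⇒ G_4=65
G_4=65  [base 8] 8^2 + 1  →[8↦9]→  9^2 + 1 = 82  −1 ⇒ G_5=81

100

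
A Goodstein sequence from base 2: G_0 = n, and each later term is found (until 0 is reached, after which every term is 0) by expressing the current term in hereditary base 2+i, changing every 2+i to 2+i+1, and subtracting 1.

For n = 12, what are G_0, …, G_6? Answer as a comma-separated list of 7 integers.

G_0=12  [base 2] 2^(2 + 1) + 2^2  →[2↦3]→  3^(3 + 1) + 3^3 = 108  −1 ⇒ G_1=107
G_1=107  [base 3] 3^(3 + 1) + 2·3^2 + 2·3 + 2  →[3↦4]→  4^(4 + 1) + 2·4^2 + 2·4 + 2 = 1066  −1 ⇒ G_2=1065
G_2=1065  [base 4] 4^(4 + 1) + 2·4^2 + 2·4 + 1  →[4↦5]→  5^(5 + 1) + 2·5^2 + 2·5 + 1 = 15686  −1 ⇒ G_3=15685
G_3=15685  [base 5] 5^(5 + 1) + 2·5^2 + 2·5  →[5↦6]→  6^(6 + 1) + 2·6^2 + 2·6 = 280020  −1 ⇒ G_4=280019
G_4=280019  [base 6] 6^(6 + 1) + 2·6^2 + 6 + 5  →[6↦7]→  7^(7 + 1) + 2·7^2 + 7 + 5 = 5764911  −1 ⇒ G_5=5764910
G_5=5764910  [base 7] 7^(7 + 1) + 2·7^2 + 7 + 4  →[7↦8]→  8^(8 + 1) + 2·8^2 + 8 + 4 = 134217868  −1 ⇒ G_6=134217867

12, 107, 1065, 15685, 280019, 5764910, 134217867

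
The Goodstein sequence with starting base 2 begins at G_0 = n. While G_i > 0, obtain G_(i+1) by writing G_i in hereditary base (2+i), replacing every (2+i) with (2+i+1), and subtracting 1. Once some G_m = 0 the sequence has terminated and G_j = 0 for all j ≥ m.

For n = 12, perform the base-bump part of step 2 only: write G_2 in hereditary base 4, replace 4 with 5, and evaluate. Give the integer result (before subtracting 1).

15686

step 0: 12 = 2^(2 + 1) + 2^2; sub 3 for 2: 3^(3 + 1) + 3^3; = 108; G_1 = 108−1 = 107
step 1: 107 = 3^(3 + 1) + 2·3^2 + 2·3 + 2; sub 4 for 3: 4^(4 + 1) + 2·4^2 + 2·4 + 2; = 1066; G_2 = 1066−1 = 1065
step 2: 1065 = 4^(4 + 1) + 2·4^2 + 2·4 + 1; sub 5 for 4: 5^(5 + 1) + 2·5^2 + 2·5 + 1; = 15686; G_3 = 15686−1 = 15685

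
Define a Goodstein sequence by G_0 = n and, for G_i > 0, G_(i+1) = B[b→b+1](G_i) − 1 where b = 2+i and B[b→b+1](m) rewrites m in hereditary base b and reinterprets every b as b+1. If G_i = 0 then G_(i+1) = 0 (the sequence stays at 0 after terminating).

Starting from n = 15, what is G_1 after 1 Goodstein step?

G_0=15  [base 2] 2^(2 + 1) + 2^2 + 2 + 1  →[2↦3]→  3^(3 + 1) + 3^3 + 3 + 1 = 112  −1 ⇒ G_1=111
G_1=111  [base 3] 3^(3 + 1) + 3^3 + 3  →[3↦4]→  4^(4 + 1) + 4^4 + 4 = 1284  −1 ⇒ G_2=1283

111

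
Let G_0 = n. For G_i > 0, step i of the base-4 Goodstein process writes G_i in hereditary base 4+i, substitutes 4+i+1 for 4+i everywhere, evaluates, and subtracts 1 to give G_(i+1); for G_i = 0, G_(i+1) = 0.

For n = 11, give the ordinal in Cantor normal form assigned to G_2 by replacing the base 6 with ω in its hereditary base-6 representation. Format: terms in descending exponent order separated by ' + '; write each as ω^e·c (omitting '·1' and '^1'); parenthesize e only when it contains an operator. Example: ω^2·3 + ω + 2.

ω·2 + 1

11 —HB4→ 2·4 + 3 —bump→ 2·5 + 3 = 13 —(−1)→ 12
12 —HB5→ 2·5 + 2 —bump→ 2·6 + 2 = 14 —(−1)→ 13
13 —HB6→ 2·6 + 1 —bump→ 2·7 + 1 = 15 —(−1)→ 14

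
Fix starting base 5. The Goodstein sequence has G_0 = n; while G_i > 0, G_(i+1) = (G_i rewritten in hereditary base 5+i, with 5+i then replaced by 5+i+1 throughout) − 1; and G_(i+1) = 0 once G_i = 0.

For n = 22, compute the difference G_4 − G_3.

(0) 22|_5 = 4·5 + 2 ↦ 4·6 + 2|_6 = 26 ⇒ 25
(1) 25|_6 = 4·6 + 1 ↦ 4·7 + 1|_7 = 29 ⇒ 28
(2) 28|_7 = 4·7 ↦ 4·8|_8 = 32 ⇒ 31
(3) 31|_8 = 3·8 + 7 ↦ 3·9 + 7|_9 = 34 ⇒ 33

2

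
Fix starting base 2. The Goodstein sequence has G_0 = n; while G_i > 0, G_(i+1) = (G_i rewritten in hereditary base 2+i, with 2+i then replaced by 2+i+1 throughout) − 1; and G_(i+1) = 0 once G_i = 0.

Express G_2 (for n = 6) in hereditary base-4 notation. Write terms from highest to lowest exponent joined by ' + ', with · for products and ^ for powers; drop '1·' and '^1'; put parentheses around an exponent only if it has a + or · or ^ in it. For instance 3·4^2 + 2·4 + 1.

4^4 + 1

i=0: 6 = 2^2 + 2 (b=2); 2→3: 3^3 + 3 = 30; 30−1 = 29
i=1: 29 = 3^3 + 2 (b=3); 3→4: 4^4 + 2 = 258; 258−1 = 257
i=2: 257 = 4^4 + 1 (b=4); 4→5: 5^5 + 1 = 3126; 3126−1 = 3125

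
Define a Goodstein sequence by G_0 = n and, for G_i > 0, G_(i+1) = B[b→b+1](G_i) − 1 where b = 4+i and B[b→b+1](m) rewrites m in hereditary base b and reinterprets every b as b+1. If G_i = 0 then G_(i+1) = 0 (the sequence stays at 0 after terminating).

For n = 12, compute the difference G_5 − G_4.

(0) 12|_4 = 3·4 ↦ 3·5|_5 = 15 ⇒ 14
(1) 14|_5 = 2·5 + 4 ↦ 2·6 + 4|_6 = 16 ⇒ 15
(2) 15|_6 = 2·6 + 3 ↦ 2·7 + 3|_7 = 17 ⇒ 16
(3) 16|_7 = 2·7 + 2 ↦ 2·8 + 2|_8 = 18 ⇒ 17
(4) 17|_8 = 2·8 + 1 ↦ 2·9 + 1|_9 = 19 ⇒ 18

1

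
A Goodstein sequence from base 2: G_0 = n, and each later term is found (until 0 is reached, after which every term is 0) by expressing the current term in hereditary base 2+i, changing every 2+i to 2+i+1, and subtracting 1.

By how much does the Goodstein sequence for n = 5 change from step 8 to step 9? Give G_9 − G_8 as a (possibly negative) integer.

1057

step 0: 5 = 2^2 + 1; sub 3 for 2: 3^3 + 1; = 28; G_1 = 28−1 = 27
step 1: 27 = 3^3; sub 4 for 3: 4^4; = 256; G_2 = 256−1 = 255
step 2: 255 = 3·4^3 + 3·4^2 + 3·4 + 3; sub 5 for 4: 3·5^3 + 3·5^2 + 3·5 + 3; = 468; G_3 = 468−1 = 467
step 3: 467 = 3·5^3 + 3·5^2 + 3·5 + 2; sub 6 for 5: 3·6^3 + 3·6^2 + 3·6 + 2; = 776; G_4 = 776−1 = 775
step 4: 775 = 3·6^3 + 3·6^2 + 3·6 + 1; sub 7 for 6: 3·7^3 + 3·7^2 + 3·7 + 1; = 1198; G_5 = 1198−1 = 1197
step 5: 1197 = 3·7^3 + 3·7^2 + 3·7; sub 8 for 7: 3·8^3 + 3·8^2 + 3·8; = 1752; G_6 = 1752−1 = 1751
step 6: 1751 = 3·8^3 + 3·8^2 + 2·8 + 7; sub 9 for 8: 3·9^3 + 3·9^2 + 2·9 + 7; = 2455; G_7 = 2455−1 = 2454
step 7: 2454 = 3·9^3 + 3·9^2 + 2·9 + 6; sub 10 for 9: 3·10^3 + 3·10^2 + 2·10 + 6; = 3326; G_8 = 3326−1 = 3325
step 8: 3325 = 3·10^3 + 3·10^2 + 2·10 + 5; sub 11 for 10: 3·11^3 + 3·11^2 + 2·11 + 5; = 4383; G_9 = 4383−1 = 4382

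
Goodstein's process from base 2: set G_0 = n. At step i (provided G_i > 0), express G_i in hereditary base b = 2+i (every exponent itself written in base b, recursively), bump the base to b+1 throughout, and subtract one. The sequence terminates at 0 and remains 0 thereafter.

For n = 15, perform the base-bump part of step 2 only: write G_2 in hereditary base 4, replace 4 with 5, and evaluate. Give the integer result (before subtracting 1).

18753

G_0=15  [base 2] 2^(2 + 1) + 2^2 + 2 + 1  →[2↦3]→  3^(3 + 1) + 3^3 + 3 + 1 = 112  −1 ⇒ G_1=111
G_1=111  [base 3] 3^(3 + 1) + 3^3 + 3  →[3↦4]→  4^(4 + 1) + 4^4 + 4 = 1284  −1 ⇒ G_2=1283
G_2=1283  [base 4] 4^(4 + 1) + 4^4 + 3  →[4↦5]→  5^(5 + 1) + 5^5 + 3 = 18753  −1 ⇒ G_3=18752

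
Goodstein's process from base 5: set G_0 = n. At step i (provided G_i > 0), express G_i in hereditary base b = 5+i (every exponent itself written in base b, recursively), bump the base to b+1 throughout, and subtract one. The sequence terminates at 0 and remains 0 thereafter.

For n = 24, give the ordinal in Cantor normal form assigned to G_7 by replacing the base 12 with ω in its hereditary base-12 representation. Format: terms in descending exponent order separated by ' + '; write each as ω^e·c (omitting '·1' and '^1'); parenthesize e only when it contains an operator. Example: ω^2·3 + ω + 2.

ω·3 + 7

[0] 24 ≡ 4·5 + 4 (base 5). Lift 6: 28. −1: 27.
[1] 27 ≡ 4·6 + 3 (base 6). Lift 7: 31. −1: 30.
[2] 30 ≡ 4·7 + 2 (base 7). Lift 8: 34. −1: 33.
[3] 33 ≡ 4·8 + 1 (base 8). Lift 9: 37. −1: 36.
[4] 36 ≡ 4·9 (base 9). Lift 10: 40. −1: 39.
[5] 39 ≡ 3·10 + 9 (base 10). Lift 11: 42. −1: 41.
[6] 41 ≡ 3·11 + 8 (base 11). Lift 12: 44. −1: 43.
[7] 43 ≡ 3·12 + 7 (base 12). Lift 13: 46. −1: 45.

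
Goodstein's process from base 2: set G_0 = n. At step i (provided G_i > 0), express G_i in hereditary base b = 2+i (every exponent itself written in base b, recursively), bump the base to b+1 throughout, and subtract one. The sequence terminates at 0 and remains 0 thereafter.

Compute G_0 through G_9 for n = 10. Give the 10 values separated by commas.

base 2: 10 = 2^(2 + 1) + 2; at 3: 3^(3 + 1) + 3 = 84; next = 83
base 3: 83 = 3^(3 + 1) + 2; at 4: 4^(4 + 1) + 2 = 1026; next = 1025
base 4: 1025 = 4^(4 + 1) + 1; at 5: 5^(5 + 1) + 1 = 15626; next = 15625
base 5: 15625 = 5^(5 + 1); at 6: 6^(6 + 1) = 279936; next = 279935
base 6: 279935 = 5·6^6 + 5·6^5 + 5·6^4 + 5·6^3 + 5·6^2 + 5·6 + 5; at 7: 5·7^7 + 5·7^5 + 5·7^4 + 5·7^3 + 5·7^2 + 5·7 + 5 = 4215755; next = 4215754
base 7: 4215754 = 5·7^7 + 5·7^5 + 5·7^4 + 5·7^3 + 5·7^2 + 5·7 + 4; at 8: 5·8^8 + 5·8^5 + 5·8^4 + 5·8^3 + 5·8^2 + 5·8 + 4 = 84073324; next = 84073323
base 8: 84073323 = 5·8^8 + 5·8^5 + 5·8^4 + 5·8^3 + 5·8^2 + 5·8 + 3; at 9: 5·9^9 + 5·9^5 + 5·9^4 + 5·9^3 + 5·9^2 + 5·9 + 3 = 1937434593; next = 1937434592
base 9: 1937434592 = 5·9^9 + 5·9^5 + 5·9^4 + 5·9^3 + 5·9^2 + 5·9 + 2; at 10: 5·10^10 + 5·10^5 + 5·10^4 + 5·10^3 + 5·10^2 + 5·10 + 2 = 50000555552; next = 50000555551
base 10: 50000555551 = 5·10^10 + 5·10^5 + 5·10^4 + 5·10^3 + 5·10^2 + 5·10 + 1; at 11: 5·11^11 + 5·11^5 + 5·11^4 + 5·11^3 + 5·11^2 + 5·11 + 1 = 1426559238831; next = 1426559238830

10, 83, 1025, 15625, 279935, 4215754, 84073323, 1937434592, 50000555551, 1426559238830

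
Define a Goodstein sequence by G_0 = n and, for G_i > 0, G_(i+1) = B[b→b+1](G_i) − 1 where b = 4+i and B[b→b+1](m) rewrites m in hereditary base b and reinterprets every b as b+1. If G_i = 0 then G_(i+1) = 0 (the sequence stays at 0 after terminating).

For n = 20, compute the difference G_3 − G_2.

12

G_0=20  [base 4] 4^2 + 4  →[4↦5]→  5^2 + 5 = 30  −1 ⇒ G_1=29
G_1=29  [base 5] 5^2 + 4  →[5↦6]→  6^2 + 4 = 40  −1 ⇒ G_2=39
G_2=39  [base 6] 6^2 + 3  →[6↦7]→  7^2 + 3 = 52  −1 ⇒ G_3=51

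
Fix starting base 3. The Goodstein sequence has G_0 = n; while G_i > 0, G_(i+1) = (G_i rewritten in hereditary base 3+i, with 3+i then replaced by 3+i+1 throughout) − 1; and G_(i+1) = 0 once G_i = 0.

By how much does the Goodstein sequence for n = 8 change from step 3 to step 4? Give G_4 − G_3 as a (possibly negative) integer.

0

(0) 8|_3 = 2·3 + 2 ↦ 2·4 + 2|_4 = 10 ⇒ 9
(1) 9|_4 = 2·4 + 1 ↦ 2·5 + 1|_5 = 11 ⇒ 10
(2) 10|_5 = 2·5 ↦ 2·6|_6 = 12 ⇒ 11
(3) 11|_6 = 6 + 5 ↦ 7 + 5|_7 = 12 ⇒ 11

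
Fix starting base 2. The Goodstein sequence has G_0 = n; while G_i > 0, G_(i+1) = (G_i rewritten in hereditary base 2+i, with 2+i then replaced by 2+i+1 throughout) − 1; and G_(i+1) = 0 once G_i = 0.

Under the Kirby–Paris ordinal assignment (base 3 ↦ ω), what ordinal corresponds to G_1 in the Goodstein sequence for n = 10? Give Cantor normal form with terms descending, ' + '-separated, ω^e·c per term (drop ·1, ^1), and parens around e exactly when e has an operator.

ω^(ω + 1) + 2

10 —HB2→ 2^(2 + 1) + 2 —bump→ 3^(3 + 1) + 3 = 84 —(−1)→ 83
83 —HB3→ 3^(3 + 1) + 2 —bump→ 4^(4 + 1) + 2 = 1026 —(−1)→ 1025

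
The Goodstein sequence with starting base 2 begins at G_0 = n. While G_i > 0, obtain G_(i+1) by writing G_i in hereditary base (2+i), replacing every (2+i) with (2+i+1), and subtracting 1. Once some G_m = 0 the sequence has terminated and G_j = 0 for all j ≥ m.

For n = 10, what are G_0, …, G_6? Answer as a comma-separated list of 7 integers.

10, 83, 1025, 15625, 279935, 4215754, 84073323

(0) 10|_2 = 2^(2 + 1) + 2 ↦ 3^(3 + 1) + 3|_3 = 84 ⇒ 83
(1) 83|_3 = 3^(3 + 1) + 2 ↦ 4^(4 + 1) + 2|_4 = 1026 ⇒ 1025
(2) 1025|_4 = 4^(4 + 1) + 1 ↦ 5^(5 + 1) + 1|_5 = 15626 ⇒ 15625
(3) 15625|_5 = 5^(5 + 1) ↦ 6^(6 + 1)|_6 = 279936 ⇒ 279935
(4) 279935|_6 = 5·6^6 + 5·6^5 + 5·6^4 + 5·6^3 + 5·6^2 + 5·6 + 5 ↦ 5·7^7 + 5·7^5 + 5·7^4 + 5·7^3 + 5·7^2 + 5·7 + 5|_7 = 4215755 ⇒ 4215754
(5) 4215754|_7 = 5·7^7 + 5·7^5 + 5·7^4 + 5·7^3 + 5·7^2 + 5·7 + 4 ↦ 5·8^8 + 5·8^5 + 5·8^4 + 5·8^3 + 5·8^2 + 5·8 + 4|_8 = 84073324 ⇒ 84073323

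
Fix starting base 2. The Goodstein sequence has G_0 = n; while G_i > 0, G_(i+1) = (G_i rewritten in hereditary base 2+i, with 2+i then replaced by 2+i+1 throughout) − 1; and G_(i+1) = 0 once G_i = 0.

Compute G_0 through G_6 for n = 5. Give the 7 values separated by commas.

G_0=5  [base 2] 2^2 + 1  →[2↦3]→  3^3 + 1 = 28  −1 ⇒ G_1=27
G_1=27  [base 3] 3^3  →[3↦4]→  4^4 = 256  −1 ⇒ G_2=255
G_2=255  [base 4] 3·4^3 + 3·4^2 + 3·4 + 3  →[4↦5]→  3·5^3 + 3·5^2 + 3·5 + 3 = 468  −1 ⇒ G_3=467
G_3=467  [base 5] 3·5^3 + 3·5^2 + 3·5 + 2  →[5↦6]→  3·6^3 + 3·6^2 + 3·6 + 2 = 776  −1 ⇒ G_4=775
G_4=775  [base 6] 3·6^3 + 3·6^2 + 3·6 + 1  →[6↦7]→  3·7^3 + 3·7^2 + 3·7 + 1 = 1198  −1 ⇒ G_5=1197
G_5=1197  [base 7] 3·7^3 + 3·7^2 + 3·7  →[7↦8]→  3·8^3 + 3·8^2 + 3·8 = 1752  −1 ⇒ G_6=1751

5, 27, 255, 467, 775, 1197, 1751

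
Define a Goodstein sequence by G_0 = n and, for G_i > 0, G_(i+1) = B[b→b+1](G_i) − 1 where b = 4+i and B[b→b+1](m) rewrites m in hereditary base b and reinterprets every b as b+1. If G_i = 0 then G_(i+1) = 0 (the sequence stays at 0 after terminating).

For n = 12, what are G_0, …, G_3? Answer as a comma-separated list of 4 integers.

G_0=12  [base 4] 3·4  →[4↦5]→  3·5 = 15  −1 ⇒ G_1=14
G_1=14  [base 5] 2·5 + 4  →[5↦6]→  2·6 + 4 = 16  −1 ⇒ G_2=15
G_2=15  [base 6] 2·6 + 3  →[6↦7]→  2·7 + 3 = 17  −1 ⇒ G_3=16

12, 14, 15, 16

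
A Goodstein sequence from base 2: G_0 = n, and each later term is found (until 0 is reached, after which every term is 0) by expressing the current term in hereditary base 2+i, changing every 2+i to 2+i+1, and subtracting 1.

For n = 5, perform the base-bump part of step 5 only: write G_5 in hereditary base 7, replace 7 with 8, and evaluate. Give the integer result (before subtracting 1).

1752

base 2: 5 = 2^2 + 1; at 3: 3^3 + 1 = 28; next = 27
base 3: 27 = 3^3; at 4: 4^4 = 256; next = 255
base 4: 255 = 3·4^3 + 3·4^2 + 3·4 + 3; at 5: 3·5^3 + 3·5^2 + 3·5 + 3 = 468; next = 467
base 5: 467 = 3·5^3 + 3·5^2 + 3·5 + 2; at 6: 3·6^3 + 3·6^2 + 3·6 + 2 = 776; next = 775
base 6: 775 = 3·6^3 + 3·6^2 + 3·6 + 1; at 7: 3·7^3 + 3·7^2 + 3·7 + 1 = 1198; next = 1197
base 7: 1197 = 3·7^3 + 3·7^2 + 3·7; at 8: 3·8^3 + 3·8^2 + 3·8 = 1752; next = 1751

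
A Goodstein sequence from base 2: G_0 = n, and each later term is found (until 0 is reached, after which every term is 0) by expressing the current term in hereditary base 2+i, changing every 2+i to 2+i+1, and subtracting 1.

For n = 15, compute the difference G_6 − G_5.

144406599

15 —HB2→ 2^(2 + 1) + 2^2 + 2 + 1 —bump→ 3^(3 + 1) + 3^3 + 3 + 1 = 112 —(−1)→ 111
111 —HB3→ 3^(3 + 1) + 3^3 + 3 —bump→ 4^(4 + 1) + 4^4 + 4 = 1284 —(−1)→ 1283
1283 —HB4→ 4^(4 + 1) + 4^4 + 3 —bump→ 5^(5 + 1) + 5^5 + 3 = 18753 —(−1)→ 18752
18752 —HB5→ 5^(5 + 1) + 5^5 + 2 —bump→ 6^(6 + 1) + 6^6 + 2 = 326594 —(−1)→ 326593
326593 —HB6→ 6^(6 + 1) + 6^6 + 1 —bump→ 7^(7 + 1) + 7^7 + 1 = 6588345 —(−1)→ 6588344
6588344 —HB7→ 7^(7 + 1) + 7^7 —bump→ 8^(8 + 1) + 8^8 = 150994944 —(−1)→ 150994943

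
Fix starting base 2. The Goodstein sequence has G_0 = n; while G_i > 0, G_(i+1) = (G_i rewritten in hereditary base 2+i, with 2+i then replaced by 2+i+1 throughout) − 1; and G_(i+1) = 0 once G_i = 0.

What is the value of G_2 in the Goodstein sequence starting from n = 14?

1281

(0) 14|_2 = 2^(2 + 1) + 2^2 + 2 ↦ 3^(3 + 1) + 3^3 + 3|_3 = 111 ⇒ 110
(1) 110|_3 = 3^(3 + 1) + 3^3 + 2 ↦ 4^(4 + 1) + 4^4 + 2|_4 = 1282 ⇒ 1281
(2) 1281|_4 = 4^(4 + 1) + 4^4 + 1 ↦ 5^(5 + 1) + 5^5 + 1|_5 = 18751 ⇒ 18750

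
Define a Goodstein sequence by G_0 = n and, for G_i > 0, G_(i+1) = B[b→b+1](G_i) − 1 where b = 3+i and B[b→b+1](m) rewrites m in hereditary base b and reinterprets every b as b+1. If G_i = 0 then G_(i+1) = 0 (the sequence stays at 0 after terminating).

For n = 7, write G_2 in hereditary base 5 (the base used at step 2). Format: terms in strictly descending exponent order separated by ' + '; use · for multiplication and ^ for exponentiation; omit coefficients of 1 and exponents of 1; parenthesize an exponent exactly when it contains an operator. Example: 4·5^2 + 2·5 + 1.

G_0 = 7. HB_3(7) = 2·3 + 1. Bump = 9. G_1 = 8.
G_1 = 8. HB_4(8) = 2·4. Bump = 10. G_2 = 9.

5 + 4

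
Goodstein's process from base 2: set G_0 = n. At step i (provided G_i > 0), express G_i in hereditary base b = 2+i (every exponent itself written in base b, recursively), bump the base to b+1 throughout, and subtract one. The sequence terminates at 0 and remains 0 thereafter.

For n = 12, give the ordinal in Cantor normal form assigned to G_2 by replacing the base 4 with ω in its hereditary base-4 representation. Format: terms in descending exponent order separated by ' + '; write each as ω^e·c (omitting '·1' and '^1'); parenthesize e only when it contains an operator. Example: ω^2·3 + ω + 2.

ω^(ω + 1) + ω^2·2 + ω·2 + 1

[0] 12 ≡ 2^(2 + 1) + 2^2 (base 2). Lift 3: 108. −1: 107.
[1] 107 ≡ 3^(3 + 1) + 2·3^2 + 2·3 + 2 (base 3). Lift 4: 1066. −1: 1065.
[2] 1065 ≡ 4^(4 + 1) + 2·4^2 + 2·4 + 1 (base 4). Lift 5: 15686. −1: 15685.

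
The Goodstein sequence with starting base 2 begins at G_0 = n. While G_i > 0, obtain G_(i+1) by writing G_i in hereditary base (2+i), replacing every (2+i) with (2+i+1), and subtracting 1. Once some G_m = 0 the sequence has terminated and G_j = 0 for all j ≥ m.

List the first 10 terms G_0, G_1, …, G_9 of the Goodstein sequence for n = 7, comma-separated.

7 —HB2→ 2^2 + 2 + 1 —bump→ 3^3 + 3 + 1 = 31 —(−1)→ 30
30 —HB3→ 3^3 + 3 —bump→ 4^4 + 4 = 260 —(−1)→ 259
259 —HB4→ 4^4 + 3 —bump→ 5^5 + 3 = 3128 —(−1)→ 3127
3127 —HB5→ 5^5 + 2 —bump→ 6^6 + 2 = 46658 —(−1)→ 46657
46657 —HB6→ 6^6 + 1 —bump→ 7^7 + 1 = 823544 —(−1)→ 823543
823543 —HB7→ 7^7 —bump→ 8^8 = 16777216 —(−1)→ 16777215
16777215 —HB8→ 7·8^7 + 7·8^6 + 7·8^5 + 7·8^4 + 7·8^3 + 7·8^2 + 7·8 + 7 —bump→ 7·9^7 + 7·9^6 + 7·9^5 + 7·9^4 + 7·9^3 + 7·9^2 + 7·9 + 7 = 37665880 —(−1)→ 37665879
37665879 —HB9→ 7·9^7 + 7·9^6 + 7·9^5 + 7·9^4 + 7·9^3 + 7·9^2 + 7·9 + 6 —bump→ 7·10^7 + 7·10^6 + 7·10^5 + 7·10^4 + 7·10^3 + 7·10^2 + 7·10 + 6 = 77777776 —(−1)→ 77777775
77777775 —HB10→ 7·10^7 + 7·10^6 + 7·10^5 + 7·10^4 + 7·10^3 + 7·10^2 + 7·10 + 5 —bump→ 7·11^7 + 7·11^6 + 7·11^5 + 7·11^4 + 7·11^3 + 7·11^2 + 7·11 + 5 = 150051214 —(−1)→ 150051213

7, 30, 259, 3127, 46657, 823543, 16777215, 37665879, 77777775, 150051213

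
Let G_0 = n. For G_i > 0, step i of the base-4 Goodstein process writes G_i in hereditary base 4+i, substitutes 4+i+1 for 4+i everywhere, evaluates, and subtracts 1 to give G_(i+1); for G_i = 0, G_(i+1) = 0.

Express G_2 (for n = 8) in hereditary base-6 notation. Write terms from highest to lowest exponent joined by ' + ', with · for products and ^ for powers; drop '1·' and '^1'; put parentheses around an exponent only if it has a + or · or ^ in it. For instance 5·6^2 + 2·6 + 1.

step 0: 8 = 2·4; sub 5 for 4: 2·5; = 10; G_1 = 10−1 = 9
step 1: 9 = 5 + 4; sub 6 for 5: 6 + 4; = 10; G_2 = 10−1 = 9

6 + 3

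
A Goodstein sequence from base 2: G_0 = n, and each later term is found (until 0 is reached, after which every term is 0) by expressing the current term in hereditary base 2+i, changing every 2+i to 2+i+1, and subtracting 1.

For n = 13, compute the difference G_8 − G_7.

(0) 13|_2 = 2^(2 + 1) + 2^2 + 1 ↦ 3^(3 + 1) + 3^3 + 1|_3 = 109 ⇒ 108
(1) 108|_3 = 3^(3 + 1) + 3^3 ↦ 4^(4 + 1) + 4^4|_4 = 1280 ⇒ 1279
(2) 1279|_4 = 4^(4 + 1) + 3·4^3 + 3·4^2 + 3·4 + 3 ↦ 5^(5 + 1) + 3·5^3 + 3·5^2 + 3·5 + 3|_5 = 16093 ⇒ 16092
(3) 16092|_5 = 5^(5 + 1) + 3·5^3 + 3·5^2 + 3·5 + 2 ↦ 6^(6 + 1) + 3·6^3 + 3·6^2 + 3·6 + 2|_6 = 280712 ⇒ 280711
(4) 280711|_6 = 6^(6 + 1) + 3·6^3 + 3·6^2 + 3·6 + 1 ↦ 7^(7 + 1) + 3·7^3 + 3·7^2 + 3·7 + 1|_7 = 5765999 ⇒ 5765998
(5) 5765998|_7 = 7^(7 + 1) + 3·7^3 + 3·7^2 + 3·7 ↦ 8^(8 + 1) + 3·8^3 + 3·8^2 + 3·8|_8 = 134219480 ⇒ 134219479
(6) 134219479|_8 = 8^(8 + 1) + 3·8^3 + 3·8^2 + 2·8 + 7 ↦ 9^(9 + 1) + 3·9^3 + 3·9^2 + 2·9 + 7|_9 = 3486786856 ⇒ 3486786855
(7) 3486786855|_9 = 9^(9 + 1) + 3·9^3 + 3·9^2 + 2·9 + 6 ↦ 10^(10 + 1) + 3·10^3 + 3·10^2 + 2·10 + 6|_10 = 100000003326 ⇒ 100000003325

96513216470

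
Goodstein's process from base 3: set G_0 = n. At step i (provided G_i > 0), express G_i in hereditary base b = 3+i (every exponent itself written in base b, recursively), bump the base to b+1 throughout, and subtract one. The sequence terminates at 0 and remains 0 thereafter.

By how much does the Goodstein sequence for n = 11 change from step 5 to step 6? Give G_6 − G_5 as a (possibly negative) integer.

i=0: 11 = 3^2 + 2 (b=3); 3→4: 4^2 + 2 = 18; 18−1 = 17
i=1: 17 = 4^2 + 1 (b=4); 4→5: 5^2 + 1 = 26; 26−1 = 25
i=2: 25 = 5^2 (b=5); 5→6: 6^2 = 36; 36−1 = 35
i=3: 35 = 5·6 + 5 (b=6); 6→7: 5·7 + 5 = 40; 40−1 = 39
i=4: 39 = 5·7 + 4 (b=7); 7→8: 5·8 + 4 = 44; 44−1 = 43
i=5: 43 = 5·8 + 3 (b=8); 8→9: 5·9 + 3 = 48; 48−1 = 47

4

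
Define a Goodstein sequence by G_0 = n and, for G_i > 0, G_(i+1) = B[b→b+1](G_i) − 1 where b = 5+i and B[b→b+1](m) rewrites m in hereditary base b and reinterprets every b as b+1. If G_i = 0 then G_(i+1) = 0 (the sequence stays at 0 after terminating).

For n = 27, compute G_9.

i=0: 27 = 5^2 + 2 (b=5); 5→6: 6^2 + 2 = 38; 38−1 = 37
i=1: 37 = 6^2 + 1 (b=6); 6→7: 7^2 + 1 = 50; 50−1 = 49
i=2: 49 = 7^2 (b=7); 7→8: 8^2 = 64; 64−1 = 63
i=3: 63 = 7·8 + 7 (b=8); 8→9: 7·9 + 7 = 70; 70−1 = 69
i=4: 69 = 7·9 + 6 (b=9); 9→10: 7·10 + 6 = 76; 76−1 = 75
i=5: 75 = 7·10 + 5 (b=10); 10→11: 7·11 + 5 = 82; 82−1 = 81
i=6: 81 = 7·11 + 4 (b=11); 11→12: 7·12 + 4 = 88; 88−1 = 87
i=7: 87 = 7·12 + 3 (b=12); 12→13: 7·13 + 3 = 94; 94−1 = 93
i=8: 93 = 7·13 + 2 (b=13); 13→14: 7·14 + 2 = 100; 100−1 = 99

99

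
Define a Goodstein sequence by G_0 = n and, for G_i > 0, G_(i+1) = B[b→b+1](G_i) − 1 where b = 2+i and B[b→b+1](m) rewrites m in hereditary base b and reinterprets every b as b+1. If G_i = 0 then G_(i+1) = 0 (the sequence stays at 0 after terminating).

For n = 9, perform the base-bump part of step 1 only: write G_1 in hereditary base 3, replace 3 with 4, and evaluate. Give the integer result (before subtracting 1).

i=0: 9 = 2^(2 + 1) + 1 (b=2); 2→3: 3^(3 + 1) + 1 = 82; 82−1 = 81
i=1: 81 = 3^(3 + 1) (b=3); 3→4: 4^(4 + 1) = 1024; 1024−1 = 1023

1024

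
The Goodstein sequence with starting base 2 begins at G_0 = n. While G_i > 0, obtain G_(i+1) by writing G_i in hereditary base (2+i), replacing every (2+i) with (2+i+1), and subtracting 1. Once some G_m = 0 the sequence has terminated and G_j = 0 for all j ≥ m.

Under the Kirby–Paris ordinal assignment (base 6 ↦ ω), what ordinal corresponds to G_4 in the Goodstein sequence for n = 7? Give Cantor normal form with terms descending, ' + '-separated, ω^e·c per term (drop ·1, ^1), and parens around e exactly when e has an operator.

G_0 = 7. HB_2(7) = 2^2 + 2 + 1. Bump = 31. G_1 = 30.
G_1 = 30. HB_3(30) = 3^3 + 3. Bump = 260. G_2 = 259.
G_2 = 259. HB_4(259) = 4^4 + 3. Bump = 3128. G_3 = 3127.
G_3 = 3127. HB_5(3127) = 5^5 + 2. Bump = 46658. G_4 = 46657.
G_4 = 46657. HB_6(46657) = 6^6 + 1. Bump = 823544. G_5 = 823543.

ω^ω + 1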